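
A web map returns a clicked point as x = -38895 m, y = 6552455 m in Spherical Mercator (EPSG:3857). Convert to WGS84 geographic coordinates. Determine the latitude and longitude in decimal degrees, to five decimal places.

lat 50.60920°, lon -0.34940°

R = 6378137 m. λ = x/R = -0.34939973°.
φ = 2·arctan(exp(y/R)) − 90° = 2·arctan(2.79360) − 90° = 50.60920170°.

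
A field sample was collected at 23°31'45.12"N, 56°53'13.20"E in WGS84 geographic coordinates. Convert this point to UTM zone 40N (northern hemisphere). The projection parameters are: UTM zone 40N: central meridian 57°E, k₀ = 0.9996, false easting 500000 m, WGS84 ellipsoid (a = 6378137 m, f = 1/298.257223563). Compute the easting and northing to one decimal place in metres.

E 488465.2 m, N 2602108.6 m

Zone 40 central meridian λ₀ = 6×40 − 183 = 57°; Δλ = -0.1130°.
Transverse Mercator on WGS84 with k₀ = 0.9996 gives E = 488465.218 m, N = 2602108.560 m.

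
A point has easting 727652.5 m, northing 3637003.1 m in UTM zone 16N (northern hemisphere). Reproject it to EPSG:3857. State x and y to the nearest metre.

x -9414011 m, y 3875080 m

Unproject from UTM 16N (λ₀ = -87°) → φ = 32.84749981°, λ = -84.56749992°.
Web Mercator (R = 6378137 m): x = -9414011.029 m, y = 3875079.563 m.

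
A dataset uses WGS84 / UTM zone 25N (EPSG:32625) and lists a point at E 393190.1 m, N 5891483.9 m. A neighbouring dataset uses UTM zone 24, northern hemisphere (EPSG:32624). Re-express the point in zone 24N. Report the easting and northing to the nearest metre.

UTM 25N → geographic: φ = 53.16200038°, λ = -34.59759986°.
UTM 24N (λ₀ = -39°) forward: E = 794258.242 m, N = 5899347.335 m.

E 794258 m, N 5899347 m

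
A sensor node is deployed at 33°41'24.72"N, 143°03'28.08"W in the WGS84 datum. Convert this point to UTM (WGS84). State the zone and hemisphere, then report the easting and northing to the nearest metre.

Longitude -143.0578° lies in the 6° band [-144°, -138°), giving zone 7; latitude is north of the equator, so 7N.
Zone 7 central meridian λ₀ = 6×7 − 183 = -141°; Δλ = -2.0578°.
Transverse Mercator on WGS84 with k₀ = 0.9996 gives E = 309263.645 m, N = 3729707.282 m.

Zone 7N: E 309264 m, N 3729707 m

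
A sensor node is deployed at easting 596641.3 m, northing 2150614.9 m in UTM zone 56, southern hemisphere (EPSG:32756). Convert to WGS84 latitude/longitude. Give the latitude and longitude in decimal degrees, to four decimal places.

lat -70.7301°, lon 155.6245°

Zone 56S: λ₀ = 153°, k₀ = 0.9996, false easting 500000 m, false northing 10000000 m.
Meridian distance M = (N − FN)/k₀ = -7852526.1 m.
Inverse transverse Mercator on WGS84 gives φ = -70.73009958°, λ = 155.62449990°.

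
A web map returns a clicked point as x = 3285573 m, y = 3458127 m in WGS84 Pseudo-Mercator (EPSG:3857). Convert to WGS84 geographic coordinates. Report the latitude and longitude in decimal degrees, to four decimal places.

lat 29.6460°, lon 29.5148°

R = 6378137 m. λ = x/R = 29.51480443°.
φ = 2·arctan(exp(y/R)) − 90° = 2·arctan(1.71976) − 90° = 29.64599905°.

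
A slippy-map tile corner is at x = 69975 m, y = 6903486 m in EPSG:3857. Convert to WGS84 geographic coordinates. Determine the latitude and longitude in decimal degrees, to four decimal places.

lat 52.5680°, lon 0.6286°

R = 6378137 m. λ = x/R = 0.62859612°.
φ = 2·arctan(exp(y/R)) − 90° = 2·arctan(2.95166) − 90° = 52.56800007°.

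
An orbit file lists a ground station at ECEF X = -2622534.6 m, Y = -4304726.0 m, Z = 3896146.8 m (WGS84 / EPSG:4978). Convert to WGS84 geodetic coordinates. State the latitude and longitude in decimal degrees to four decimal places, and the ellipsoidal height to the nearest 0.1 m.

λ = atan2(Y, X) = -121.35070024°; p = √(X²+Y²) = 5040670.0 m.
Bowring's method on WGS84 (a = 6378137 m, b = 6356752.314 m) gives φ = 37.88829992°, h = 781.891 m.

lat 37.8883°, lon -121.3507°, h 781.9 m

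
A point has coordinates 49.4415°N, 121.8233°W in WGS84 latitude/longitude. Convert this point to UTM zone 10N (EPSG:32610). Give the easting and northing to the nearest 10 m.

Zone 10 central meridian λ₀ = 6×10 − 183 = -123°; Δλ = +1.1767°.
Transverse Mercator on WGS84 with k₀ = 0.9996 gives E = 585302.604 m, N = 5477202.661 m.

E 585300 m, N 5477200 m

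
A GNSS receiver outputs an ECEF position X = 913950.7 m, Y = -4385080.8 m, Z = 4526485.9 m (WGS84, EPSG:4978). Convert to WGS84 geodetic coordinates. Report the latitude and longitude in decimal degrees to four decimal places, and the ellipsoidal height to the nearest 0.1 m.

lat 45.4925°, lon -78.2268°, h 842.7 m

λ = atan2(Y, X) = -78.22679981°; p = √(X²+Y²) = 4479312.4 m.
Bowring's method on WGS84 (a = 6378137 m, b = 6356752.314 m) gives φ = 45.49250021°, h = 842.684 m.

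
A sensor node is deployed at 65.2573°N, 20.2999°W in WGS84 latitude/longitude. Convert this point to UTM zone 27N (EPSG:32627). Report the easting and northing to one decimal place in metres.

Zone 27 central meridian λ₀ = 6×27 − 183 = -21°; Δλ = +0.7001°.
Transverse Mercator on WGS84 with k₀ = 0.9996 gives E = 532695.953 m, N = 7237312.074 m.

E 532696.0 m, N 7237312.1 m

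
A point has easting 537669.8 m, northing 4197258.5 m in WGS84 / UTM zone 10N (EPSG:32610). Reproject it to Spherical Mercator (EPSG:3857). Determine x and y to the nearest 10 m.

Unproject from UTM 10N (λ₀ = -123°) → φ = 37.92209997°, λ = -122.57139991°.
Web Mercator (R = 6378137 m): x = -13644585.824 m, y = 4568426.988 m.

x -13644590 m, y 4568430 m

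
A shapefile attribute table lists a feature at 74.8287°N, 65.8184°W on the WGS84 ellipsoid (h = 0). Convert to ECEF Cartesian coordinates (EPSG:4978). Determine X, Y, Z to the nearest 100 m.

WGS84: a = 6378137 m, e² = 0.006694380; N(φ) = a/√(1−e²sin²φ) = 6398117.151 m.
X = (N+h)·cosφ·cosλ = 685894.506 m; Y = (N+h)·cosφ·sinλ = -1527496.262 m; Z = (N(1−e²)+h)·sinφ = 6133789.440 m.

X 685900 m, Y -1527500 m, Z 6133800 m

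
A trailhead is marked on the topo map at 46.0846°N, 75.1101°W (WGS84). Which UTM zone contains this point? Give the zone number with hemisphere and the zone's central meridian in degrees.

Zone 18N, central meridian -75°

UTM zone = ⌊(λ + 180)/6⌋ + 1; -75.1101° ∈ [-78°, -72°) → zone 18.
Hemisphere: N (φ ≥ 0).
Central meridian λ₀ = 6×18 − 183 = -75°.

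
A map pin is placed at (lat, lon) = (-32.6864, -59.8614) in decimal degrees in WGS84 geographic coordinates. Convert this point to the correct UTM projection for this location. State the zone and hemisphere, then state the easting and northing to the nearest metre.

Longitude -59.8614° lies in the 6° band [-60°, -54°), giving zone 21; latitude is south of the equator, so 21S.
Zone 21 central meridian λ₀ = 6×21 − 183 = -57°; Δλ = -2.8614°.
Transverse Mercator on WGS84 with k₀ = 0.9996 gives E = 231711.503 m, N = 6379858.191 m.

Zone 21S: E 231712 m, N 6379858 m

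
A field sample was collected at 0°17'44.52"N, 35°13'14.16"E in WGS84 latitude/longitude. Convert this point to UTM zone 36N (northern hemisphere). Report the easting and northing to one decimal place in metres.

E 747156.2 m, N 32708.5 m

Zone 36 central meridian λ₀ = 6×36 − 183 = 33°; Δλ = +2.2206°.
Transverse Mercator on WGS84 with k₀ = 0.9996 gives E = 747156.211 m, N = 32708.465 m.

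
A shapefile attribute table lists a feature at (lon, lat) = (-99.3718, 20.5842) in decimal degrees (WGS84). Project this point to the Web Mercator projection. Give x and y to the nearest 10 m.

x -11062020 m, y 2342370 m

Web Mercator is spherical with R = a = 6378137 m.
x = R·λ = 6378137 × -1.734365094 = -11062018.175 m.
y = R·ln tan(π/4 + φ/2) = 6378137 × 0.367249461 = 2342367.377 m.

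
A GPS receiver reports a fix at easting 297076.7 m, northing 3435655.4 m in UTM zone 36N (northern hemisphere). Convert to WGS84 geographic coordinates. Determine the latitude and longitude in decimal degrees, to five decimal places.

lat 31.03710°, lon 30.87380°

Zone 36N: λ₀ = 33°, k₀ = 0.9996, false easting 500000 m.
Meridian distance M = (N − FN)/k₀ = 3437030.2 m.
Inverse transverse Mercator on WGS84 gives φ = 31.03709997°, λ = 30.87379988°.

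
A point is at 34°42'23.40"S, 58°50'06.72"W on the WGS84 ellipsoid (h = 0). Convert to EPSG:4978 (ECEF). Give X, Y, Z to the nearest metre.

WGS84: a = 6378137 m, e² = 0.006694380; N(φ) = a/√(1−e²sin²φ) = 6385069.266 m.
X = (N+h)·cosφ·cosλ = 2716382.644 m; Y = (N+h)·cosφ·sinλ = -4491505.971 m; Z = (N(1−e²)+h)·sinφ = -3611147.380 m.

X 2716383 m, Y -4491506 m, Z -3611147 m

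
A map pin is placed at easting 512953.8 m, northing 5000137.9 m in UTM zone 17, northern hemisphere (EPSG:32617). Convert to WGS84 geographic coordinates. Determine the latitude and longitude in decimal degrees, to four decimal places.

lat 45.1546°, lon -80.8352°

Zone 17N: λ₀ = -81°, k₀ = 0.9996, false easting 500000 m.
Meridian distance M = (N − FN)/k₀ = 5002138.8 m.
Inverse transverse Mercator on WGS84 gives φ = 45.15459962°, λ = -80.83519979°.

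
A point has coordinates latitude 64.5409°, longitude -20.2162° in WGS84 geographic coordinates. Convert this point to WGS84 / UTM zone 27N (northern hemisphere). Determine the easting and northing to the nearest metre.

E 537594 m, N 7157523 m

Zone 27 central meridian λ₀ = 6×27 − 183 = -21°; Δλ = +0.7838°.
Transverse Mercator on WGS84 with k₀ = 0.9996 gives E = 537593.803 m, N = 7157522.565 m.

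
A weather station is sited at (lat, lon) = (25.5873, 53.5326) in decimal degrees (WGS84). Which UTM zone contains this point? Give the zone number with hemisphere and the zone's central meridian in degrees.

UTM zone = ⌊(λ + 180)/6⌋ + 1; 53.5326° ∈ [48°, 54°) → zone 39.
Hemisphere: N (φ ≥ 0).
Central meridian λ₀ = 6×39 − 183 = 51°.

Zone 39N, central meridian 51°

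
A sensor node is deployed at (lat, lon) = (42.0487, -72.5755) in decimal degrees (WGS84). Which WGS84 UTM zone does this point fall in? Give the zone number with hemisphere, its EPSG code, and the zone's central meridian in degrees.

UTM zone = ⌊(λ + 180)/6⌋ + 1; -72.5755° ∈ [-78°, -72°) → zone 18.
Hemisphere: N (φ ≥ 0).
Central meridian λ₀ = 6×18 − 183 = -75°.
EPSG code: 32618.

Zone 18N (EPSG:32618), central meridian -75°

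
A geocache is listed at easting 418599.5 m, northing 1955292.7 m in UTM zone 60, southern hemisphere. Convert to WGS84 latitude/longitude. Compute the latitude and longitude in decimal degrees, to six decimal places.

lat -72.485300°, lon 174.576100°

Zone 60S: λ₀ = 177°, k₀ = 0.9996, false easting 500000 m, false northing 10000000 m.
Meridian distance M = (N − FN)/k₀ = -8047926.5 m.
Inverse transverse Mercator on WGS84 gives φ = -72.48530012°, λ = 174.57610042°.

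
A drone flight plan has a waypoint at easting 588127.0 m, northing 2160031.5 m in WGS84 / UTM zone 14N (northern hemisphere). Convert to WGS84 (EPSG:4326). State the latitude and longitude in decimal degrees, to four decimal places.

lat 19.5331°, lon -98.1600°

Zone 14N: λ₀ = -99°, k₀ = 0.9996, false easting 500000 m.
Meridian distance M = (N − FN)/k₀ = 2160895.9 m.
Inverse transverse Mercator on WGS84 gives φ = 19.53309995°, λ = -98.16000022°.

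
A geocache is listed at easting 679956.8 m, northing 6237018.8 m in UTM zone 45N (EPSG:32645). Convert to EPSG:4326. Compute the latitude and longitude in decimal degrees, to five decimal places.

lat 56.24390°, lon 89.90420°

Zone 45N: λ₀ = 87°, k₀ = 0.9996, false easting 500000 m.
Meridian distance M = (N − FN)/k₀ = 6239514.6 m.
Inverse transverse Mercator on WGS84 gives φ = 56.24390035°, λ = 89.90420030°.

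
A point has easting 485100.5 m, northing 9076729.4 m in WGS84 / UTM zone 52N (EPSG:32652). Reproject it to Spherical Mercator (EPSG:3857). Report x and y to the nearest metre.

Unproject from UTM 52N (λ₀ = 129°) → φ = 81.74720023°, λ = 128.07020288°.
Web Mercator (R = 6378137 m): x = 14256709.770 m, y = 16768700.136 m.

x 14256710 m, y 16768700 m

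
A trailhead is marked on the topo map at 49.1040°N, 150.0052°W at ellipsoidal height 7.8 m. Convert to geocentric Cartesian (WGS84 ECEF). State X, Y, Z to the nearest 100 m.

WGS84: a = 6378137 m, e² = 0.006694380; N(φ) = a/√(1−e²sin²φ) = 6390370.481 m.
X = (N+h)·cosφ·cosλ = -3623384.002 m; Y = (N+h)·cosφ·sinλ = -2091523.288 m; Z = (N(1−e²)+h)·sinφ = 4798144.642 m.

X -3623400 m, Y -2091500 m, Z 4798100 m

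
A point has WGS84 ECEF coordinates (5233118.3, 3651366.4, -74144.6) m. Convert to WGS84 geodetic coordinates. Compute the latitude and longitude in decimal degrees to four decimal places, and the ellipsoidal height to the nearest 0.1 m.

λ = atan2(Y, X) = 34.90509975°; p = √(X²+Y²) = 6381066.0 m.
Bowring's method on WGS84 (a = 6378137 m, b = 6356752.314 m) gives φ = -0.67020039°, h = 3362.681 m.

lat -0.6702°, lon 34.9051°, h 3362.7 m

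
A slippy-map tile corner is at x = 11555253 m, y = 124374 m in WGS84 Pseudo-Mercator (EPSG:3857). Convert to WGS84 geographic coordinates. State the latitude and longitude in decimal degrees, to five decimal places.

lat 1.11720°, lon 103.80260°

R = 6378137 m. λ = x/R = 103.80260382°.
φ = 2·arctan(exp(y/R)) − 90° = 2·arctan(1.01969) − 90° = 1.11719985°.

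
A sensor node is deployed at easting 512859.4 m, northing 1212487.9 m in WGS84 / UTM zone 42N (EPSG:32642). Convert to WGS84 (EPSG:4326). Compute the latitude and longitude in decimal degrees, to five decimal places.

lat 10.96840°, lon 69.11770°

Zone 42N: λ₀ = 69°, k₀ = 0.9996, false easting 500000 m.
Meridian distance M = (N − FN)/k₀ = 1212973.1 m.
Inverse transverse Mercator on WGS84 gives φ = 10.96839979°, λ = 69.11770022°.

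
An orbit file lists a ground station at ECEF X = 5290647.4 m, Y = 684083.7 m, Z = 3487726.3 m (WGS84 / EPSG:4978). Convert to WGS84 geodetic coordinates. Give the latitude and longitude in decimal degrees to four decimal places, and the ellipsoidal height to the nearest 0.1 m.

lat 33.3524°, lon 7.3675°, h 1918.7 m

λ = atan2(Y, X) = 7.36749996°; p = √(X²+Y²) = 5334690.3 m.
Bowring's method on WGS84 (a = 6378137 m, b = 6356752.314 m) gives φ = 33.35239966°, h = 1918.735 m.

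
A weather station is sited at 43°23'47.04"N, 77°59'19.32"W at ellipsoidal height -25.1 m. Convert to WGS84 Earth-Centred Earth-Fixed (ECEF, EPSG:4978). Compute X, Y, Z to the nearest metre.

X 965978 m, Y -4540165 m, Z 4359588 m

WGS84: a = 6378137 m, e² = 0.006694380; N(φ) = a/√(1−e²sin²φ) = 6388238.162 m.
X = (N+h)·cosφ·cosλ = 965977.760 m; Y = (N+h)·cosφ·sinλ = -4540164.917 m; Z = (N(1−e²)+h)·sinφ = 4359588.221 m.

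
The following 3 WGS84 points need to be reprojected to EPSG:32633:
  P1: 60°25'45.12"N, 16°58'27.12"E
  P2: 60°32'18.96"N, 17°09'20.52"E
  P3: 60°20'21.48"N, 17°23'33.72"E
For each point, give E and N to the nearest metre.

UTM zone 33N: λ₀ = 15°, k₀ = 0.9996.
P1 (60.4292°, 16.9742°) → (608675.832, 6700840.429) m.
P2 (60.5386°, 17.1557°) → (618265.756, 6713333.762) m.
P3 (60.3393°, 17.3927°) → (632070.720, 6691596.089) m.

P1: E 608676 m, N 6700840 m; P2: E 618266 m, N 6713334 m; P3: E 632071 m, N 6691596 m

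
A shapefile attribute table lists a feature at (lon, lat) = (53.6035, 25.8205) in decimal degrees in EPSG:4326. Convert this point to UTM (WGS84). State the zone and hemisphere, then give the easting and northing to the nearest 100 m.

Longitude 53.6035° lies in the 6° band [48°, 54°), giving zone 39; latitude is north of the equator, so 39N.
Zone 39 central meridian λ₀ = 6×39 − 183 = 51°; Δλ = +2.6035°.
Transverse Mercator on WGS84 with k₀ = 0.9996 gives E = 761003.029 m, N = 2858389.580 m.

Zone 39N: E 761000 m, N 2858400 m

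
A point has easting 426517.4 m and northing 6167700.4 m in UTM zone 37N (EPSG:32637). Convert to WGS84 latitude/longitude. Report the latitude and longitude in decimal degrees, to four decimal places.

lat 55.6496°, lon 37.8323°

Zone 37N: λ₀ = 39°, k₀ = 0.9996, false easting 500000 m.
Meridian distance M = (N − FN)/k₀ = 6170168.5 m.
Inverse transverse Mercator on WGS84 gives φ = 55.64960022°, λ = 37.83229981°.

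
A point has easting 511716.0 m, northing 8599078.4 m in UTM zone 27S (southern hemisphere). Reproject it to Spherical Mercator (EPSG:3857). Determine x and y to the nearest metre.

Unproject from UTM 27S (λ₀ = -21°) → φ = -12.67249997°, λ = -20.89209983°.
Web Mercator (R = 6378137 m): x = -2325697.915 m, y = -1422340.626 m.

x -2325698 m, y -1422341 m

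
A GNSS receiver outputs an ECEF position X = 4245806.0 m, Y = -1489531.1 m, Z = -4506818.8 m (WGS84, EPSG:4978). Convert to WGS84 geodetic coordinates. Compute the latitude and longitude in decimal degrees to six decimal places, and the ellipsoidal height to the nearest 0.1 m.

lat -45.238900°, lon -19.332100°, h 1036.4 m

λ = atan2(Y, X) = -19.33210033°; p = √(X²+Y²) = 4499507.9 m.
Bowring's method on WGS84 (a = 6378137 m, b = 6356752.314 m) gives φ = -45.23890043°, h = 1036.421 m.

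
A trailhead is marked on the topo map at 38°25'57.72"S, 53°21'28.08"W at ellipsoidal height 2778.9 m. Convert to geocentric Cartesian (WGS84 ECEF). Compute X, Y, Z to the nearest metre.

WGS84: a = 6378137 m, e² = 0.006694380; N(φ) = a/√(1−e²sin²φ) = 6386401.806 m.
X = (N+h)·cosφ·cosλ = 2987000.468 m; Y = (N+h)·cosφ·sinλ = -4015816.894 m; Z = (N(1−e²)+h)·sinφ = -3944907.417 m.

X 2987000 m, Y -4015817 m, Z -3944907 m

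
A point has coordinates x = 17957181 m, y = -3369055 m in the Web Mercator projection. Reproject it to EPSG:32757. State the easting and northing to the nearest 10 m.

Web Mercator inverse (R = 6378137 m) → φ = -28.94820231°, λ = 161.31210152°.
UTM 57S forward: E = 725343.451 m, N = 6795551.635 m.

E 725340 m, N 6795550 m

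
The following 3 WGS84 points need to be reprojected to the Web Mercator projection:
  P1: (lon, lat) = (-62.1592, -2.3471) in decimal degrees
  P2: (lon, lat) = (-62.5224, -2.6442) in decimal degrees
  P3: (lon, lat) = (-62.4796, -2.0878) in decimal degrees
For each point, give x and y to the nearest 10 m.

P1: x -6919530 m, y -261350 m; P2: x -6959960 m, y -294460 m; P3: x -6955200 m, y -232460 m

Web Mercator: x = R·λ, y = R·ln tan(π/4+φ/2), R = 6378137 m.
P1 (-2.3471°, -62.1592°) → (-6919530.492, -261351.083) m.
P2 (-2.6442°, -62.5224°) → (-6959961.731, -294455.539) m.
P3 (-2.0878°, -62.4796°) → (-6955197.257, -232464.283) m.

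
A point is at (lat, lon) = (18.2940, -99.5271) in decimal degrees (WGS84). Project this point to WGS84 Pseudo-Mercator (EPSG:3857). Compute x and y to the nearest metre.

x -11079306 m, y 2071990 m

Web Mercator is spherical with R = a = 6378137 m.
x = R·λ = 6378137 × -1.737075590 = -11079306.092 m.
y = R·ln tan(π/4 + φ/2) = 6378137 × 0.324858120 = 2071989.597 m.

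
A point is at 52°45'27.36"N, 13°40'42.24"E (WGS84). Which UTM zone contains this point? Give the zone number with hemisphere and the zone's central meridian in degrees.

UTM zone = ⌊(λ + 180)/6⌋ + 1; 13.6784° ∈ [12°, 18°) → zone 33.
Hemisphere: N (φ ≥ 0).
Central meridian λ₀ = 6×33 − 183 = 15°.

Zone 33N, central meridian 15°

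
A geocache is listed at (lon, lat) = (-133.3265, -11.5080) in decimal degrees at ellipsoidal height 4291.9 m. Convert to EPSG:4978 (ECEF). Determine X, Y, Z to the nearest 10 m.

WGS84: a = 6378137 m, e² = 0.006694380; N(φ) = a/√(1−e²sin²φ) = 6378986.899 m.
X = (N+h)·cosφ·cosλ = -4291867.808 m; Y = (N+h)·cosφ·sinλ = -4550201.178 m; Z = (N(1−e²)+h)·sinφ = -1264974.954 m.

X -4291870 m, Y -4550200 m, Z -1264970 m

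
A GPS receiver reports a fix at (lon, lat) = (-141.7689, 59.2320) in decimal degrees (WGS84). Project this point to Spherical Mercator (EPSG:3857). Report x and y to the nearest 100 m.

x -15781600 m, y 8230700 m

Web Mercator is spherical with R = a = 6378137 m.
x = R·λ = 6378137 × -2.474334082 = -15781641.758 m.
y = R·ln tan(π/4 + φ/2) = 6378137 × 1.290455324 = 8230700.848 m.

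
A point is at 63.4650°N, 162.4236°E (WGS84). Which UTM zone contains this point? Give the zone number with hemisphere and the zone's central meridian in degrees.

UTM zone = ⌊(λ + 180)/6⌋ + 1; 162.4236° ∈ [162°, 168°) → zone 58.
Hemisphere: N (φ ≥ 0).
Central meridian λ₀ = 6×58 − 183 = 165°.

Zone 58N, central meridian 165°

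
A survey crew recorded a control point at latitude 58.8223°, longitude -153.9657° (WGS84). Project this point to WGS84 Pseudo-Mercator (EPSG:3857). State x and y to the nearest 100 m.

Web Mercator is spherical with R = a = 6378137 m.
x = R·λ = 6378137 × -2.687208400 = -17139383.324 m.
y = R·ln tan(π/4 + φ/2) = 6378137 × 1.276560510 = 8142077.821 m.

x -17139400 m, y 8142100 m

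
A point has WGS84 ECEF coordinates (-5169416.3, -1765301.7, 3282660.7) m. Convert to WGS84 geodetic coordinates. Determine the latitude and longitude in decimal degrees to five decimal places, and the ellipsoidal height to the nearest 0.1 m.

lat 31.17360°, lon -161.14550°, h 548.9 m

λ = atan2(Y, X) = -161.14549963°; p = √(X²+Y²) = 5462522.8 m.
Bowring's method on WGS84 (a = 6378137 m, b = 6356752.314 m) gives φ = 31.17360029°, h = 548.902 m.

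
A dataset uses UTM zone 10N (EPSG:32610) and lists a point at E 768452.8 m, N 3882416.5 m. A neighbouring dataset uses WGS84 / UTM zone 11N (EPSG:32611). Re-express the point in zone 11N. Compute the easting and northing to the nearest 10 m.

UTM 10N → geographic: φ = 35.04879997°, λ = -120.05680041°.
UTM 11N (λ₀ = -117°) forward: E = 221182.222 m, N = 3882728.451 m.

E 221180 m, N 3882730 m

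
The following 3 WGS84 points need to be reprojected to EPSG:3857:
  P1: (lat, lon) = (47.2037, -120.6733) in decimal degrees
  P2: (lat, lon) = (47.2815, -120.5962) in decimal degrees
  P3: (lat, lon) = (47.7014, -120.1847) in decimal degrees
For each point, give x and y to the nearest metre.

P1: x -13433290 m, y 5975387 m; P2: x -13424708 m, y 5988144 m; P3: x -13378900 m, y 6057321 m

Web Mercator: x = R·λ, y = R·ln tan(π/4+φ/2), R = 6378137 m.
P1 (47.2037°, -120.6733°) → (-13433290.308, 5975386.710) m.
P2 (47.2815°, -120.5962°) → (-13424707.576, 5988143.692) m.
P3 (47.7014°, -120.1847°) → (-13378899.605, 6057321.423) m.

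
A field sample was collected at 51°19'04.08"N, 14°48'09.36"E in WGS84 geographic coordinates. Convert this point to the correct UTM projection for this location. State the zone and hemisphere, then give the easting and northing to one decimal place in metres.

Longitude 14.8026° lies in the 6° band [12°, 18°), giving zone 33; latitude is north of the equator, so 33N.
Zone 33 central meridian λ₀ = 6×33 − 183 = 15°; Δλ = -0.1974°.
Transverse Mercator on WGS84 with k₀ = 0.9996 gives E = 486243.366 m, N = 5685184.914 m.

Zone 33N: E 486243.4 m, N 5685184.9 m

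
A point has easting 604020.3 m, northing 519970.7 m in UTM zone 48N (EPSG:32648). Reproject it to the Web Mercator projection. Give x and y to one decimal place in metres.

x 11792953.1 m, y 524191.5 m

Unproject from UTM 48N (λ₀ = 105°) → φ = 4.70360040°, λ = 105.93790030°.
Web Mercator (R = 6378137 m): x = 11792953.117 m, y = 524191.514 m.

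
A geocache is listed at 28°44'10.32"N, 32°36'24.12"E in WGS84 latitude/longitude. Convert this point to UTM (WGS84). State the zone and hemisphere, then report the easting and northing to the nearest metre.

Zone 36N: E 461596 m, N 3178823 m

Longitude 32.6067° lies in the 6° band [30°, 36°), giving zone 36; latitude is north of the equator, so 36N.
Zone 36 central meridian λ₀ = 6×36 − 183 = 33°; Δλ = -0.3933°.
Transverse Mercator on WGS84 with k₀ = 0.9996 gives E = 461595.585 m, N = 3178822.782 m.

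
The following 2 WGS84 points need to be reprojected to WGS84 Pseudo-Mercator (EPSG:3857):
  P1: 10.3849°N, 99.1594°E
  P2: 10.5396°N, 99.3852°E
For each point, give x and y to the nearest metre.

Web Mercator: x = R·λ, y = R·ln tan(π/4+φ/2), R = 6378137 m.
P1 (10.3849°, 99.1594°) → (11038373.915, 1162423.945) m.
P2 (10.5396°, 99.3852°) → (11063509.856, 1179936.222) m.

P1: x 11038374 m, y 1162424 m; P2: x 11063510 m, y 1179936 m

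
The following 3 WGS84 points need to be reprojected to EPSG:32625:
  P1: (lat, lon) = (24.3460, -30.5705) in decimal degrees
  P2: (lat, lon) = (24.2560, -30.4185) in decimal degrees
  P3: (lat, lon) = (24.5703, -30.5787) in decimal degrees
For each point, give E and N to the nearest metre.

P1: E 746491 m, N 2694690 m; P2: E 762104 m, N 2684997 m; P3: E 745224 m, N 2719524 m

UTM zone 25N: λ₀ = -33°, k₀ = 0.9996.
P1 (24.3460°, -30.5705°) → (746490.989, 2694689.667) m.
P2 (24.2560°, -30.4185°) → (762104.276, 2684996.594) m.
P3 (24.5703°, -30.5787°) → (745223.665, 2719524.439) m.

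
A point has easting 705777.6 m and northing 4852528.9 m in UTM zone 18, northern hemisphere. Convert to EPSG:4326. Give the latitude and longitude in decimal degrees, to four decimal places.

lat 43.7972°, lon -72.4421°

Zone 18N: λ₀ = -75°, k₀ = 0.9996, false easting 500000 m.
Meridian distance M = (N − FN)/k₀ = 4854470.7 m.
Inverse transverse Mercator on WGS84 gives φ = 43.79720028°, λ = -72.44209965°.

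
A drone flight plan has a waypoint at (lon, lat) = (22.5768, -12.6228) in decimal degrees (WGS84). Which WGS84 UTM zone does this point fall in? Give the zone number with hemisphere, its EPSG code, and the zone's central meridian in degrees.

UTM zone = ⌊(λ + 180)/6⌋ + 1; 22.5768° ∈ [18°, 24°) → zone 34.
Hemisphere: S (φ < 0).
Central meridian λ₀ = 6×34 − 183 = 21°.
EPSG code: 32734.

Zone 34S (EPSG:32734), central meridian 21°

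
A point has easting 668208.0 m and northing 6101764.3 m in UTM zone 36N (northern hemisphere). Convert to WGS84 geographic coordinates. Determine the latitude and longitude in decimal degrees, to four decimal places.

Zone 36N: λ₀ = 33°, k₀ = 0.9996, false easting 500000 m.
Meridian distance M = (N − FN)/k₀ = 6104206.0 m.
Inverse transverse Mercator on WGS84 gives φ = 55.03419975°, λ = 35.63209922°.

lat 55.0342°, lon 35.6321°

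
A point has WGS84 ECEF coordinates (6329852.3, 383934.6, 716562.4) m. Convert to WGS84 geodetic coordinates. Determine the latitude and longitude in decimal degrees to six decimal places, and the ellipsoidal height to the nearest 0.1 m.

λ = atan2(Y, X) = 3.47099964°; p = √(X²+Y²) = 6341485.3 m.
Bowring's method on WGS84 (a = 6378137 m, b = 6356752.314 m) gives φ = 6.48990009°, h = 3975.181 m.

lat 6.489900°, lon 3.471000°, h 3975.2 m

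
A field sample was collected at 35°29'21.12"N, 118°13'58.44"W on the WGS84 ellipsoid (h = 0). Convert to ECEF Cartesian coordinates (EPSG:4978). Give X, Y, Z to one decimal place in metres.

X -2459472.6 m, Y -4580579.4 m, Z 3682192.4 m

WGS84: a = 6378137 m, e² = 0.006694380; N(φ) = a/√(1−e²sin²φ) = 6385344.562 m.
X = (N+h)·cosφ·cosλ = -2459472.598 m; Y = (N+h)·cosφ·sinλ = -4580579.391 m; Z = (N(1−e²)+h)·sinφ = 3682192.394 m.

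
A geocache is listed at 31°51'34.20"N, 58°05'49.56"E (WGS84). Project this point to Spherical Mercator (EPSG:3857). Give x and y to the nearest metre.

x 6467340 m, y 3744882 m

Web Mercator is spherical with R = a = 6378137 m.
x = R·λ = 6378137 × 1.013985681 = 6467339.589 m.
y = R·ln tan(π/4 + φ/2) = 6378137 × 0.587143537 = 3744881.916 m.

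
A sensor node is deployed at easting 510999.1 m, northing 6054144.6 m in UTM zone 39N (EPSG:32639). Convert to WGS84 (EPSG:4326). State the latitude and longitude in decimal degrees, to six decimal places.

lat 54.634600°, lon 51.170401°

Zone 39N: λ₀ = 51°, k₀ = 0.9996, false easting 500000 m.
Meridian distance M = (N − FN)/k₀ = 6056567.2 m.
Inverse transverse Mercator on WGS84 gives φ = 54.63459961°, λ = 51.17040052°.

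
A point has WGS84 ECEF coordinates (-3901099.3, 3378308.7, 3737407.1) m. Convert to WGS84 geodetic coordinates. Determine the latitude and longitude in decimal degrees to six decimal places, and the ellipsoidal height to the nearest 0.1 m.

λ = atan2(Y, X) = 139.10780045°; p = √(X²+Y²) = 5160576.1 m.
Bowring's method on WGS84 (a = 6378137 m, b = 6356752.314 m) gives φ = 36.09590030°, h = 1038.538 m.

lat 36.095900°, lon 139.107800°, h 1038.5 m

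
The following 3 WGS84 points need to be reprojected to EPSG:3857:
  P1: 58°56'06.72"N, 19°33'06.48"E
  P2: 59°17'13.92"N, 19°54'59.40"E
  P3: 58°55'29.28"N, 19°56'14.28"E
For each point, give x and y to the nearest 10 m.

P1: x 2176500 m, y 8166390 m; P2: x 2217090 m, y 8242720 m; P3: x 2219410 m, y 8164150 m

Web Mercator: x = R·λ, y = R·ln tan(π/4+φ/2), R = 6378137 m.
P1 (58.9352°, 19.5518°) → (2176496.420, 8166394.281) m.
P2 (59.2872°, 19.9165°) → (2217094.638, 8242722.463) m.
P3 (58.9248°, 19.9373°) → (2219410.084, 8164151.002) m.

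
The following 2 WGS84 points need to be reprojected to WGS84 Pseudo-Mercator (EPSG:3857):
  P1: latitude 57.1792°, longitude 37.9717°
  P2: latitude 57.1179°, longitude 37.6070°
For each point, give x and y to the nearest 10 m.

Web Mercator: x = R·λ, y = R·ln tan(π/4+φ/2), R = 6378137 m.
P1 (57.1792°, 37.9717°) → (4226990.309, 7796834.142) m.
P2 (57.1179°, 37.6070°) → (4186392.090, 7784254.686) m.

P1: x 4226990 m, y 7796830 m; P2: x 4186390 m, y 7784250 m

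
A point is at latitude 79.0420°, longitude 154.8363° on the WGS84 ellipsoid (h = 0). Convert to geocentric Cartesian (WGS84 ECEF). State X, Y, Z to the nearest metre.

WGS84: a = 6378137 m, e² = 0.006694380; N(φ) = a/√(1−e²sin²φ) = 6398814.538 m.
X = (N+h)·cosφ·cosλ = -1100911.247 m; Y = (N+h)·cosφ·sinλ = 517197.831 m; Z = (N(1−e²)+h)·sinφ = 6240088.553 m.

X -1100911 m, Y 517198 m, Z 6240089 m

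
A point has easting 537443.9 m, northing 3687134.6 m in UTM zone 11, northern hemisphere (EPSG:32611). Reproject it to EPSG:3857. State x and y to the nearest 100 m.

Unproject from UTM 11N (λ₀ = -117°) → φ = 33.32269963°, λ = -116.59770010°.
Web Mercator (R = 6378137 m): x = -12979596.603 m, y = 3938215.694 m.

x -12979600 m, y 3938200 m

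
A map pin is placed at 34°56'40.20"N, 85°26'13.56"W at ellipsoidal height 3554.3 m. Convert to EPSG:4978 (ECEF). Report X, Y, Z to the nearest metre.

X 416611 m, Y -5220272 m, Z 3634857 m

WGS84: a = 6378137 m, e² = 0.006694380; N(φ) = a/√(1−e²sin²φ) = 6385152.685 m.
X = (N+h)·cosφ·cosλ = 416611.172 m; Y = (N+h)·cosφ·sinλ = -5220271.756 m; Z = (N(1−e²)+h)·sinφ = 3634857.380 m.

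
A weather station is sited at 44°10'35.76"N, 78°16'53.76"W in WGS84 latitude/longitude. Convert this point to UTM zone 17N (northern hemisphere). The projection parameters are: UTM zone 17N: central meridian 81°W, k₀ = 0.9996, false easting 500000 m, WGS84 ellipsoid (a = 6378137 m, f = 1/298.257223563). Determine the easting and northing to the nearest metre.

E 717300 m, N 4895081 m

Zone 17 central meridian λ₀ = 6×17 − 183 = -81°; Δλ = +2.7184°.
Transverse Mercator on WGS84 with k₀ = 0.9996 gives E = 717300.264 m, N = 4895081.407 m.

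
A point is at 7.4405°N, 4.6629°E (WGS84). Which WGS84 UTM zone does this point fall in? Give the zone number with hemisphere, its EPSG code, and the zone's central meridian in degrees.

Zone 31N (EPSG:32631), central meridian 3°

UTM zone = ⌊(λ + 180)/6⌋ + 1; 4.6629° ∈ [0°, 6°) → zone 31.
Hemisphere: N (φ ≥ 0).
Central meridian λ₀ = 6×31 − 183 = 3°.
EPSG code: 32631.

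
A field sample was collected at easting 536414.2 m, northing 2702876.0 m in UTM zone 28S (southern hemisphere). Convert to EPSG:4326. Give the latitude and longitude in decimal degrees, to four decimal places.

Zone 28S: λ₀ = -15°, k₀ = 0.9996, false easting 500000 m, false northing 10000000 m.
Meridian distance M = (N − FN)/k₀ = -7300044.0 m.
Inverse transverse Mercator on WGS84 gives φ = -65.79350033°, λ = -14.20410092°.

lat -65.7935°, lon -14.2041°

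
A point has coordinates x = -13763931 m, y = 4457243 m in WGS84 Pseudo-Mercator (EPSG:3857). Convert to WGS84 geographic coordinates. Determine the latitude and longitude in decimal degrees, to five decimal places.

R = 6378137 m. λ = x/R = -123.64349587°.
φ = 2·arctan(exp(y/R)) − 90° = 2·arctan(2.01140) − 90° = 37.13000262°.

lat 37.13000°, lon -123.64350°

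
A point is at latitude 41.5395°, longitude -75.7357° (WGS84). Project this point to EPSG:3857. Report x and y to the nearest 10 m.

x -8430860 m, y 5092250 m

Web Mercator is spherical with R = a = 6378137 m.
x = R·λ = 6378137 × -1.321837326 = -8430859.559 m.
y = R·ln tan(π/4 + φ/2) = 6378137 × 0.798390885 = 5092246.442 m.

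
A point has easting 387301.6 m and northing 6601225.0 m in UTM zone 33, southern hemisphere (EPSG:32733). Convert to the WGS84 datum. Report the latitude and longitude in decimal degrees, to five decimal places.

lat -30.71650°, lon 13.82300°

Zone 33S: λ₀ = 15°, k₀ = 0.9996, false easting 500000 m, false northing 10000000 m.
Meridian distance M = (N − FN)/k₀ = -3400135.1 m.
Inverse transverse Mercator on WGS84 gives φ = -30.71649980°, λ = 13.82300014°.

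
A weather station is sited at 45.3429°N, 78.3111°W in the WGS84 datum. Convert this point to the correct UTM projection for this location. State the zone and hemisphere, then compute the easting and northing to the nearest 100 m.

Zone 17N: E 710700 m, N 5024600 m

Longitude -78.3111° lies in the 6° band [-84°, -78°), giving zone 17; latitude is north of the equator, so 17N.
Zone 17 central meridian λ₀ = 6×17 − 183 = -81°; Δλ = +2.6889°.
Transverse Mercator on WGS84 with k₀ = 0.9996 gives E = 710657.749 m, N = 5024560.839 m.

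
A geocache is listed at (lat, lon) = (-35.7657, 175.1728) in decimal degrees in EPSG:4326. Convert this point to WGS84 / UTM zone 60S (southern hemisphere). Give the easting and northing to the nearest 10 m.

Zone 60 central meridian λ₀ = 6×60 − 183 = 177°; Δλ = -1.8272°.
Transverse Mercator on WGS84 with k₀ = 0.9996 gives E = 334824.114 m, N = 6040498.655 m.

E 334820 m, N 6040500 m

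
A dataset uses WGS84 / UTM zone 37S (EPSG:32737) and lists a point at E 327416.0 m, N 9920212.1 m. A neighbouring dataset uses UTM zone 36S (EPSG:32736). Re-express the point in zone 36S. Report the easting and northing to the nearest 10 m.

UTM 37S → geographic: φ = -0.72159959°, λ = 37.44909961°.
UTM 36S (λ₀ = 33°) forward: E = 995535.842 m, N = 9919998.849 m.

E 995540 m, N 9920000 m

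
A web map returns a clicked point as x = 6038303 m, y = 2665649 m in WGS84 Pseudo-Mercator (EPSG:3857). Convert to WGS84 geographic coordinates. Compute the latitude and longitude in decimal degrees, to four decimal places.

R = 6378137 m. λ = x/R = 54.24299875°.
φ = 2·arctan(exp(y/R)) − 90° = 2·arctan(1.51882) − 90° = 23.27780331°.

lat 23.2778°, lon 54.2430°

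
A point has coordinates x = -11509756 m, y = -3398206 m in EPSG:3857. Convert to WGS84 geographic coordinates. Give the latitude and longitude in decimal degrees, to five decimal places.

lat -29.17710°, lon -103.39390°

R = 6378137 m. λ = x/R = -103.39389731°.
φ = 2·arctan(exp(y/R)) − 90° = 2·arctan(0.58697) − 90° = -29.17709792°.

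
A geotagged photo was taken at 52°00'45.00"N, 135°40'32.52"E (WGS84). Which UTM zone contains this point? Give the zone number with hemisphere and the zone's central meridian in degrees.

UTM zone = ⌊(λ + 180)/6⌋ + 1; 135.6757° ∈ [132°, 138°) → zone 53.
Hemisphere: N (φ ≥ 0).
Central meridian λ₀ = 6×53 − 183 = 135°.

Zone 53N, central meridian 135°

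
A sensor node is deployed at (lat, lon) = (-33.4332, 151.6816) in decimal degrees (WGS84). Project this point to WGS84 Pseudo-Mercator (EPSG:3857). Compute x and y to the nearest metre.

x 16885118 m, y -3952946 m

Web Mercator is spherical with R = a = 6378137 m.
x = R·λ = 6378137 × 2.647343335 = 16885118.475 m.
y = R·ln tan(π/4 + φ/2) = 6378137 × -0.619765019 = -3952946.196 m.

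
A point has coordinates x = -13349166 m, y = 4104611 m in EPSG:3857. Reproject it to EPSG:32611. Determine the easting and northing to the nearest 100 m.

E 232300 m, N 3828400 m

Web Mercator inverse (R = 6378137 m) → φ = 34.56269645°, λ = -119.91759848°.
UTM 11N forward: E = 232314.120 m, N = 3828417.989 m.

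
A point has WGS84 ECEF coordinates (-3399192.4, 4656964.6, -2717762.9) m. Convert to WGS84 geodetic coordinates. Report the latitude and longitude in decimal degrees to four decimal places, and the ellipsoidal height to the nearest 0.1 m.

lat -25.3869°, lon 126.1263°, h -218.5 m

λ = atan2(Y, X) = 126.12629972°; p = √(X²+Y²) = 5765572.7 m.
Bowring's method on WGS84 (a = 6378137 m, b = 6356752.314 m) gives φ = -25.38689977°, h = -218.479 m.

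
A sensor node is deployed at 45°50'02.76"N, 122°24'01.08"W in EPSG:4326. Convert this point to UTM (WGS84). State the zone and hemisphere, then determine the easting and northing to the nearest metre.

Zone 10N: E 546575 m, N 5075790 m

Longitude -122.4003° lies in the 6° band [-126°, -120°), giving zone 10; latitude is north of the equator, so 10N.
Zone 10 central meridian λ₀ = 6×10 − 183 = -123°; Δλ = +0.5997°.
Transverse Mercator on WGS84 with k₀ = 0.9996 gives E = 546574.721 m, N = 5075789.979 m.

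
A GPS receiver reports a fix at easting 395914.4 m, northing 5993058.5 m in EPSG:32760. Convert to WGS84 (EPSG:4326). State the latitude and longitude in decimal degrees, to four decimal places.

Zone 60S: λ₀ = 177°, k₀ = 0.9996, false easting 500000 m, false northing 10000000 m.
Meridian distance M = (N − FN)/k₀ = -4008544.9 m.
Inverse transverse Mercator on WGS84 gives φ = -36.20170005°, λ = 175.84219950°.

lat -36.2017°, lon 175.8422°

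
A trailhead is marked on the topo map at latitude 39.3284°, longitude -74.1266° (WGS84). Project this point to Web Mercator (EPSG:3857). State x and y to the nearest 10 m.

Web Mercator is spherical with R = a = 6378137 m.
x = R·λ = 6378137 × -1.293753233 = -8251735.366 m.
y = R·ln tan(π/4 + φ/2) = 6378137 × 0.747682563 = 4768821.820 m.

x -8251740 m, y 4768820 m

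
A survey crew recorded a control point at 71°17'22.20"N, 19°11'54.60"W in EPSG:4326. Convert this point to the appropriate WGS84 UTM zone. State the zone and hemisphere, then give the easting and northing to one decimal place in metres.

Longitude -19.1985° lies in the 6° band [-24°, -18°), giving zone 27; latitude is north of the equator, so 27N.
Zone 27 central meridian λ₀ = 6×27 − 183 = -21°; Δλ = +1.8015°.
Transverse Mercator on WGS84 with k₀ = 0.9996 gives E = 564490.996 m, N = 7910645.522 m.

Zone 27N: E 564491.0 m, N 7910645.5 m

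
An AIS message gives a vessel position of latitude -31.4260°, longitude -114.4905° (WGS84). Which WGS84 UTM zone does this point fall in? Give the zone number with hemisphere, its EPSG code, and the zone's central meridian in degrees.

Zone 11S (EPSG:32711), central meridian -117°

UTM zone = ⌊(λ + 180)/6⌋ + 1; -114.4905° ∈ [-120°, -114°) → zone 11.
Hemisphere: S (φ < 0).
Central meridian λ₀ = 6×11 − 183 = -117°.
EPSG code: 32711.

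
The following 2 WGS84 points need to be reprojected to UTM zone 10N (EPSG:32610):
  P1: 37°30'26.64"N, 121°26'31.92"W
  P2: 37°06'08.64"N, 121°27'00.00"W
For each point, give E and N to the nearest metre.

UTM zone 10N: λ₀ = -123°, k₀ = 0.9996.
P1 (37.5074°, -121.4422°) → (637684.898, 4152302.112) m.
P2 (37.1024°, -121.4500°) → (637732.359, 4107356.035) m.

P1: E 637685 m, N 4152302 m; P2: E 637732 m, N 4107356 m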